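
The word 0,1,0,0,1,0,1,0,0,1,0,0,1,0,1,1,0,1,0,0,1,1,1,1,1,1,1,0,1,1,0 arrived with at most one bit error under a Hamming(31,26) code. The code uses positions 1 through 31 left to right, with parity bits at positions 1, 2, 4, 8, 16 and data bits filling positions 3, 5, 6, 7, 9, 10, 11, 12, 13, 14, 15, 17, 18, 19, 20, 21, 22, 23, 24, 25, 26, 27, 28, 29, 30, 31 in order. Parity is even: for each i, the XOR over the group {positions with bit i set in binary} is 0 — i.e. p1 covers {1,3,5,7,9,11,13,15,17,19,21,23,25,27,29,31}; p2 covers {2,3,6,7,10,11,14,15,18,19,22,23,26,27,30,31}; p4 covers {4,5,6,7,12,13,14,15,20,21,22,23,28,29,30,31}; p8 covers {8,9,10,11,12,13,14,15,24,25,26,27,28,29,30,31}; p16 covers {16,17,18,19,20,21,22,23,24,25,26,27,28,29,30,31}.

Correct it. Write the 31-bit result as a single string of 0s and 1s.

0100101001001011010011111110010

s1 (pos 1,3,5,7,9,11,13,15,17,19,21,23,25,27,29,31): 0⊕0⊕1⊕1⊕0⊕0⊕1⊕1⊕0⊕0⊕1⊕1⊕1⊕1⊕1⊕0 = 1
s2 (pos 2,3,6,7,10,11,14,15,18,19,22,23,26,27,30,31): 1⊕0⊕0⊕1⊕1⊕0⊕0⊕1⊕1⊕0⊕1⊕1⊕1⊕1⊕1⊕0 = 0
s4 (pos 4,5,6,7,12,13,14,15,20,21,22,23,28,29,30,31): 0⊕1⊕0⊕1⊕0⊕1⊕0⊕1⊕0⊕1⊕1⊕1⊕0⊕1⊕1⊕0 = 1
s8 (pos 8,9,10,11,12,13,14,15,24,25,26,27,28,29,30,31): 0⊕0⊕1⊕0⊕0⊕1⊕0⊕1⊕1⊕1⊕1⊕1⊕0⊕1⊕1⊕0 = 1
s16 (pos 16,17,18,19,20,21,22,23,24,25,26,27,28,29,30,31): 1⊕0⊕1⊕0⊕0⊕1⊕1⊕1⊕1⊕1⊕1⊕1⊕0⊕1⊕1⊕0 = 1
Syndrome s16…s1 = 11101 → error at position 29.
Flip position 29: 0100101001001011010011111110110 → 0100101001001011010011111110010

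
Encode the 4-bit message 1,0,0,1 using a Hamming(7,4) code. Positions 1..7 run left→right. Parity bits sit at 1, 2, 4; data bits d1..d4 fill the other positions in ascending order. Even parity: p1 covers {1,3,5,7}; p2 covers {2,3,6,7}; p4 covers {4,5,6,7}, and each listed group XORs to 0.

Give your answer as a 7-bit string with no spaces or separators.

0011001

Place data at non-parity positions: p1 p2 1 p4 0 0 1
p1 (pos 1,3,5,7): XOR of data positions = 1⊕0⊕1 = 0
p2 (pos 2,3,6,7): XOR of data positions = 1⊕0⊕1 = 0
p4 (pos 4,5,6,7): XOR of data positions = 0⊕0⊕1 = 1
Codeword: 0011001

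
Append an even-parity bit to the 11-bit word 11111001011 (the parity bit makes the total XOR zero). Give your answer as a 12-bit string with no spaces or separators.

XOR of the 11 data bits: 1⊕1⊕1⊕1⊕1⊕0⊕0⊕1⊕0⊕1⊕1 = 0
Parity bit = 0 (so all 12 bits XOR to 0).

111110010110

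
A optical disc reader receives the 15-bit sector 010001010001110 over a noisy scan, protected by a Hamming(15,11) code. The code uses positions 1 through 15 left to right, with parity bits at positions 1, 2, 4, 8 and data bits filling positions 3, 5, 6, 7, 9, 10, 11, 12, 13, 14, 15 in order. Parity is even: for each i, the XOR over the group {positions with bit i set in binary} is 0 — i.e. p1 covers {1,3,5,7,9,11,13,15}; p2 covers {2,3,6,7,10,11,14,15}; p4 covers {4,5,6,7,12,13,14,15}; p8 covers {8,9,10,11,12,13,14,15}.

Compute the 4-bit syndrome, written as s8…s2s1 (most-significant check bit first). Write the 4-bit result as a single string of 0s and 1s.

s1 (pos 1,3,5,7,9,11,13,15): 0⊕0⊕0⊕0⊕0⊕0⊕1⊕0 = 1
s2 (pos 2,3,6,7,10,11,14,15): 1⊕0⊕1⊕0⊕0⊕0⊕1⊕0 = 1
s4 (pos 4,5,6,7,12,13,14,15): 0⊕0⊕1⊕0⊕1⊕1⊕1⊕0 = 0
s8 (pos 8,9,10,11,12,13,14,15): 1⊕0⊕0⊕0⊕1⊕1⊕1⊕0 = 0
Syndrome s8…s1 = 0011 → error at position 3.

0011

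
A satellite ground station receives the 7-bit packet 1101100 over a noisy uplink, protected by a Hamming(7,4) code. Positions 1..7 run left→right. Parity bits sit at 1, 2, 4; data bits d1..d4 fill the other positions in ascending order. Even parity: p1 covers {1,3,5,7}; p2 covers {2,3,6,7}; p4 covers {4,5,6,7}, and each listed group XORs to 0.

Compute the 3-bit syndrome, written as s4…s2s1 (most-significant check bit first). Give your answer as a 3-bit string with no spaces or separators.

010

s1 (pos 1,3,5,7): 1⊕0⊕1⊕0 = 0
s2 (pos 2,3,6,7): 1⊕0⊕0⊕0 = 1
s4 (pos 4,5,6,7): 1⊕1⊕0⊕0 = 0
Syndrome s4…s1 = 010 → error at position 2.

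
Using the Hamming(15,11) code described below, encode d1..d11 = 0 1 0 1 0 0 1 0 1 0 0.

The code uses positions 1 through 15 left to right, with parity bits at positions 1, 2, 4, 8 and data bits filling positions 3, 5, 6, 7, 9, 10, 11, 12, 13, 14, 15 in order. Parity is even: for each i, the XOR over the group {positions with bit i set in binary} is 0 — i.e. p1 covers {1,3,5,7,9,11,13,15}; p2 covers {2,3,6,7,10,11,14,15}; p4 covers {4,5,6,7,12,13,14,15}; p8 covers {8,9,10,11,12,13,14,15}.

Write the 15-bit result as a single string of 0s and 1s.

000110100010100

Place data at non-parity positions: p1 p2 0 p4 1 0 1 p8 0 0 1 0 1 0 0
p1 (pos 1,3,5,7,9,11,13,15): XOR of data positions = 0⊕1⊕1⊕0⊕1⊕1⊕0 = 0
p2 (pos 2,3,6,7,10,11,14,15): XOR of data positions = 0⊕0⊕1⊕0⊕1⊕0⊕0 = 0
p4 (pos 4,5,6,7,12,13,14,15): XOR of data positions = 1⊕0⊕1⊕0⊕1⊕0⊕0 = 1
p8 (pos 8,9,10,11,12,13,14,15): XOR of data positions = 0⊕0⊕1⊕0⊕1⊕0⊕0 = 0
Codeword: 000110100010100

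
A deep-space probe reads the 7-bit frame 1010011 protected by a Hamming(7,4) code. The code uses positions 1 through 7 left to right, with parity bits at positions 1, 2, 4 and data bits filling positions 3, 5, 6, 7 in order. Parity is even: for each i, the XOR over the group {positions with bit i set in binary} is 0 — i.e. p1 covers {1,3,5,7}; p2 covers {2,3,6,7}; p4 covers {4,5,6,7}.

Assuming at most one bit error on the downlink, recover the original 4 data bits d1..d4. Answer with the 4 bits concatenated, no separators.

0011

s1 (pos 1,3,5,7): 1⊕1⊕0⊕1 = 1
s2 (pos 2,3,6,7): 0⊕1⊕1⊕1 = 1
s4 (pos 4,5,6,7): 0⊕0⊕1⊕1 = 0
Syndrome s4…s1 = 011 → error at position 3.
Flip position 3: 1010011 → 1000011
Read data bits from positions 3,5,6,7: 0011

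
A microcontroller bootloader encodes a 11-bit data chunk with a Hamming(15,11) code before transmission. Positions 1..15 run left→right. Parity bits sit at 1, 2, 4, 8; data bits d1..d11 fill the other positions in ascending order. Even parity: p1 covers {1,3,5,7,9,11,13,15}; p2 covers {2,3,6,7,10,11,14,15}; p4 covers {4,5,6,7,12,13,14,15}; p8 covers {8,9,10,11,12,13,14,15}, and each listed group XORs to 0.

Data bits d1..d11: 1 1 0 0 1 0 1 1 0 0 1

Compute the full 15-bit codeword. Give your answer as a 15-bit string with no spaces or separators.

Place data at non-parity positions: p1 p2 1 p4 1 0 0 p8 1 0 1 1 0 0 1
p1 (pos 1,3,5,7,9,11,13,15): XOR of data positions = 1⊕1⊕0⊕1⊕1⊕0⊕1 = 1
p2 (pos 2,3,6,7,10,11,14,15): XOR of data positions = 1⊕0⊕0⊕0⊕1⊕0⊕1 = 1
p4 (pos 4,5,6,7,12,13,14,15): XOR of data positions = 1⊕0⊕0⊕1⊕0⊕0⊕1 = 1
p8 (pos 8,9,10,11,12,13,14,15): XOR of data positions = 1⊕0⊕1⊕1⊕0⊕0⊕1 = 0
Codeword: 111110001011001

111110001011001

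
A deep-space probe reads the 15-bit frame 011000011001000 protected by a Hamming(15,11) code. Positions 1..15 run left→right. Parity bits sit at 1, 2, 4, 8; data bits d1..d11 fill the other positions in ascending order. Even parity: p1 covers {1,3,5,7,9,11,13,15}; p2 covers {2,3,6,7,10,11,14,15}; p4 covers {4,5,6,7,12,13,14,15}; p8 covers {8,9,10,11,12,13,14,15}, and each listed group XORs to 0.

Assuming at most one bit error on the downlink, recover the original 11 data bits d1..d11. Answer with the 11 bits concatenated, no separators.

s1 (pos 1,3,5,7,9,11,13,15): 0⊕1⊕0⊕0⊕1⊕0⊕0⊕0 = 0
s2 (pos 2,3,6,7,10,11,14,15): 1⊕1⊕0⊕0⊕0⊕0⊕0⊕0 = 0
s4 (pos 4,5,6,7,12,13,14,15): 0⊕0⊕0⊕0⊕1⊕0⊕0⊕0 = 1
s8 (pos 8,9,10,11,12,13,14,15): 1⊕1⊕0⊕0⊕1⊕0⊕0⊕0 = 1
Syndrome s8…s1 = 1100 → error at position 12.
Flip position 12: 011000011001000 → 011000011000000
Read data bits from positions 3,5,6,7,9,10,11,12,13,14,15: 10001000000

10001000000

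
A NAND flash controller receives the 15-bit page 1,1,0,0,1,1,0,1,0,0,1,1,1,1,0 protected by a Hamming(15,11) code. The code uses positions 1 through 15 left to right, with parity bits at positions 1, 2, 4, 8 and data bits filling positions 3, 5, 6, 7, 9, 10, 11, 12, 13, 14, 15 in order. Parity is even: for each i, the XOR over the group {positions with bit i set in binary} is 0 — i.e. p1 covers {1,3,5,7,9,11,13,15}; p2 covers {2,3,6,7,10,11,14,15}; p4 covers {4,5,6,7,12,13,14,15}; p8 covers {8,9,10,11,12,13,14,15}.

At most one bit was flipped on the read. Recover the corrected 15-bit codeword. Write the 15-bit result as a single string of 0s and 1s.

s1 (pos 1,3,5,7,9,11,13,15): 1⊕0⊕1⊕0⊕0⊕1⊕1⊕0 = 0
s2 (pos 2,3,6,7,10,11,14,15): 1⊕0⊕1⊕0⊕0⊕1⊕1⊕0 = 0
s4 (pos 4,5,6,7,12,13,14,15): 0⊕1⊕1⊕0⊕1⊕1⊕1⊕0 = 1
s8 (pos 8,9,10,11,12,13,14,15): 1⊕0⊕0⊕1⊕1⊕1⊕1⊕0 = 1
Syndrome s8…s1 = 1100 → error at position 12.
Flip position 12: 110011010011110 → 110011010010110

110011010010110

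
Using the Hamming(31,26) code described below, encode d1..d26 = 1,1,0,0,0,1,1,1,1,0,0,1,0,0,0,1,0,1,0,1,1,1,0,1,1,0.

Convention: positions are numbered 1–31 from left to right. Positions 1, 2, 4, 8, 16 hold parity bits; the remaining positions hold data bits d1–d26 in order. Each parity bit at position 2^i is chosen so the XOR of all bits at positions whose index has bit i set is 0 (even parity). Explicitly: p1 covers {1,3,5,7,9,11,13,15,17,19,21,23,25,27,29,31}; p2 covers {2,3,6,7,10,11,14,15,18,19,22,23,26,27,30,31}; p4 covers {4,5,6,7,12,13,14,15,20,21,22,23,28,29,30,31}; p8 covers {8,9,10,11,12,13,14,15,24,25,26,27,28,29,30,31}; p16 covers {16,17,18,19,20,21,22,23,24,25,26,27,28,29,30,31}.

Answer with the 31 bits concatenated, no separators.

Place data at non-parity positions: p1 p2 1 p4 1 0 0 p8 0 1 1 1 1 0 0 p16 1 0 0 0 1 0 1 0 1 1 1 0 1 1 0
p1 (pos 1,3,5,7,9,11,13,15,17,19,21,23,25,27,29,31): XOR of data positions = 1⊕1⊕0⊕0⊕1⊕1⊕0⊕1⊕0⊕1⊕1⊕1⊕1⊕1⊕0 = 0
p2 (pos 2,3,6,7,10,11,14,15,18,19,22,23,26,27,30,31): XOR of data positions = 1⊕0⊕0⊕1⊕1⊕0⊕0⊕0⊕0⊕0⊕1⊕1⊕1⊕1⊕0 = 1
p4 (pos 4,5,6,7,12,13,14,15,20,21,22,23,28,29,30,31): XOR of data positions = 1⊕0⊕0⊕1⊕1⊕0⊕0⊕0⊕1⊕0⊕1⊕0⊕1⊕1⊕0 = 1
p8 (pos 8,9,10,11,12,13,14,15,24,25,26,27,28,29,30,31): XOR of data positions = 0⊕1⊕1⊕1⊕1⊕0⊕0⊕0⊕1⊕1⊕1⊕0⊕1⊕1⊕0 = 1
p16 (pos 16,17,18,19,20,21,22,23,24,25,26,27,28,29,30,31): XOR of data positions = 1⊕0⊕0⊕0⊕1⊕0⊕1⊕0⊕1⊕1⊕1⊕0⊕1⊕1⊕0 = 0
Codeword: 0111100101111000100010101110110

0111100101111000100010101110110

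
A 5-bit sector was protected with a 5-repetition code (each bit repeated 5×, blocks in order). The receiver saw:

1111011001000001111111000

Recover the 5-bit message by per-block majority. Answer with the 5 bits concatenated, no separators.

Block 1 (11110): 4 ones → 1
Block 2 (11001): 3 ones → 1
Block 3 (00000): 0 ones → 0
Block 4 (11111): 5 ones → 1
Block 5 (11000): 2 ones → 0

11010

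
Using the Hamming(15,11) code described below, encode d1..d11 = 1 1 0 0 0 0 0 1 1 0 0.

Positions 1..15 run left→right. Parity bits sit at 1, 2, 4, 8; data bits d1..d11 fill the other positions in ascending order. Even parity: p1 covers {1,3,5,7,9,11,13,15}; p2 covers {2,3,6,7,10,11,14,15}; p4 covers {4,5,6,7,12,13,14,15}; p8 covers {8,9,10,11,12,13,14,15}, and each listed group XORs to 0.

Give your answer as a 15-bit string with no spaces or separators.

Place data at non-parity positions: p1 p2 1 p4 1 0 0 p8 0 0 0 1 1 0 0
p1 (pos 1,3,5,7,9,11,13,15): XOR of data positions = 1⊕1⊕0⊕0⊕0⊕1⊕0 = 1
p2 (pos 2,3,6,7,10,11,14,15): XOR of data positions = 1⊕0⊕0⊕0⊕0⊕0⊕0 = 1
p4 (pos 4,5,6,7,12,13,14,15): XOR of data positions = 1⊕0⊕0⊕1⊕1⊕0⊕0 = 1
p8 (pos 8,9,10,11,12,13,14,15): XOR of data positions = 0⊕0⊕0⊕1⊕1⊕0⊕0 = 0
Codeword: 111110000001100

111110000001100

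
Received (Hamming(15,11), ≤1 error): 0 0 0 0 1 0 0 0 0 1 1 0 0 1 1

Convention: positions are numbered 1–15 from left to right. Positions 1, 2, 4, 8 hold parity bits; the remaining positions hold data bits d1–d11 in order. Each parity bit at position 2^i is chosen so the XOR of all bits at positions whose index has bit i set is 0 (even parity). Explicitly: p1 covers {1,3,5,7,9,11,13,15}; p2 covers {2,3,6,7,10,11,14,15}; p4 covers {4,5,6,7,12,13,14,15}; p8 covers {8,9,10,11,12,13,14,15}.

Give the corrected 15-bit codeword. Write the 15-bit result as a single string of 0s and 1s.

000000000110011

s1 (pos 1,3,5,7,9,11,13,15): 0⊕0⊕1⊕0⊕0⊕1⊕0⊕1 = 1
s2 (pos 2,3,6,7,10,11,14,15): 0⊕0⊕0⊕0⊕1⊕1⊕1⊕1 = 0
s4 (pos 4,5,6,7,12,13,14,15): 0⊕1⊕0⊕0⊕0⊕0⊕1⊕1 = 1
s8 (pos 8,9,10,11,12,13,14,15): 0⊕0⊕1⊕1⊕0⊕0⊕1⊕1 = 0
Syndrome s8…s1 = 0101 → error at position 5.
Flip position 5: 000010000110011 → 000000000110011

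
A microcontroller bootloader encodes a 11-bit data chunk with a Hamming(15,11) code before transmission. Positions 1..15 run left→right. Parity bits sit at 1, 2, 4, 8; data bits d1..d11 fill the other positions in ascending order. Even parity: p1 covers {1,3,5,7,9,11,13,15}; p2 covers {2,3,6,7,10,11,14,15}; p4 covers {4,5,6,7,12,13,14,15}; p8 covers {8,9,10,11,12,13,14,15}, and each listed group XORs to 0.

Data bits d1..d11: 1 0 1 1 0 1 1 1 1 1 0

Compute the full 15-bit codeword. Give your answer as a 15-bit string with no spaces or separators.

001101110111110

Place data at non-parity positions: p1 p2 1 p4 0 1 1 p8 0 1 1 1 1 1 0
p1 (pos 1,3,5,7,9,11,13,15): XOR of data positions = 1⊕0⊕1⊕0⊕1⊕1⊕0 = 0
p2 (pos 2,3,6,7,10,11,14,15): XOR of data positions = 1⊕1⊕1⊕1⊕1⊕1⊕0 = 0
p4 (pos 4,5,6,7,12,13,14,15): XOR of data positions = 0⊕1⊕1⊕1⊕1⊕1⊕0 = 1
p8 (pos 8,9,10,11,12,13,14,15): XOR of data positions = 0⊕1⊕1⊕1⊕1⊕1⊕0 = 1
Codeword: 001101110111110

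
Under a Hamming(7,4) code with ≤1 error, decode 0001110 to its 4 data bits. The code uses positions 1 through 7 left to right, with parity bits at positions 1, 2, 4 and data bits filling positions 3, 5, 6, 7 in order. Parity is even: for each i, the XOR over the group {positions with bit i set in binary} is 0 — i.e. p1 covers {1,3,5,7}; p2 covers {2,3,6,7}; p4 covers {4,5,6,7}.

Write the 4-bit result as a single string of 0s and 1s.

0111

s1 (pos 1,3,5,7): 0⊕0⊕1⊕0 = 1
s2 (pos 2,3,6,7): 0⊕0⊕1⊕0 = 1
s4 (pos 4,5,6,7): 1⊕1⊕1⊕0 = 1
Syndrome s4…s1 = 111 → error at position 7.
Flip position 7: 0001110 → 0001111
Read data bits from positions 3,5,6,7: 0111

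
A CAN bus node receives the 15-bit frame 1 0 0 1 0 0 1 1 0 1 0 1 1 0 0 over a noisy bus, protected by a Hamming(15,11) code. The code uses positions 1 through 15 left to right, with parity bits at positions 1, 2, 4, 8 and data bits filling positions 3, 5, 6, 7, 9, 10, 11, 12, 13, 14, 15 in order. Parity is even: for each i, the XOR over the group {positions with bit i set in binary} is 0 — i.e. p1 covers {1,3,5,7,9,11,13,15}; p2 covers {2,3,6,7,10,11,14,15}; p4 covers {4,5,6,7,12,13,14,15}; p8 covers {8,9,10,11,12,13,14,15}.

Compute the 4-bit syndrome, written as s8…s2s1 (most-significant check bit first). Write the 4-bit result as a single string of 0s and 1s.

s1 (pos 1,3,5,7,9,11,13,15): 1⊕0⊕0⊕1⊕0⊕0⊕1⊕0 = 1
s2 (pos 2,3,6,7,10,11,14,15): 0⊕0⊕0⊕1⊕1⊕0⊕0⊕0 = 0
s4 (pos 4,5,6,7,12,13,14,15): 1⊕0⊕0⊕1⊕1⊕1⊕0⊕0 = 0
s8 (pos 8,9,10,11,12,13,14,15): 1⊕0⊕1⊕0⊕1⊕1⊕0⊕0 = 0
Syndrome s8…s1 = 0001 → error at position 1.

0001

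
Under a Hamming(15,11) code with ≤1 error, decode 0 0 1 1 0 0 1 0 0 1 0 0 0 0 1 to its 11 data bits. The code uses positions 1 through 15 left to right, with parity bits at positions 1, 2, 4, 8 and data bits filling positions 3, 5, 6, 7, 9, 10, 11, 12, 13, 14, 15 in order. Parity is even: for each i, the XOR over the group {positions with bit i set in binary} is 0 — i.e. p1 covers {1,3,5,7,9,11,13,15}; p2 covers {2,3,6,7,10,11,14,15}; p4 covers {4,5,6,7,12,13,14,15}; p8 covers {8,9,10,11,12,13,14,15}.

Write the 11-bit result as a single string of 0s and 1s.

s1 (pos 1,3,5,7,9,11,13,15): 0⊕1⊕0⊕1⊕0⊕0⊕0⊕1 = 1
s2 (pos 2,3,6,7,10,11,14,15): 0⊕1⊕0⊕1⊕1⊕0⊕0⊕1 = 0
s4 (pos 4,5,6,7,12,13,14,15): 1⊕0⊕0⊕1⊕0⊕0⊕0⊕1 = 1
s8 (pos 8,9,10,11,12,13,14,15): 0⊕0⊕1⊕0⊕0⊕0⊕0⊕1 = 0
Syndrome s8…s1 = 0101 → error at position 5.
Flip position 5: 001100100100001 → 001110100100001
Read data bits from positions 3,5,6,7,9,10,11,12,13,14,15: 11010100001

11010100001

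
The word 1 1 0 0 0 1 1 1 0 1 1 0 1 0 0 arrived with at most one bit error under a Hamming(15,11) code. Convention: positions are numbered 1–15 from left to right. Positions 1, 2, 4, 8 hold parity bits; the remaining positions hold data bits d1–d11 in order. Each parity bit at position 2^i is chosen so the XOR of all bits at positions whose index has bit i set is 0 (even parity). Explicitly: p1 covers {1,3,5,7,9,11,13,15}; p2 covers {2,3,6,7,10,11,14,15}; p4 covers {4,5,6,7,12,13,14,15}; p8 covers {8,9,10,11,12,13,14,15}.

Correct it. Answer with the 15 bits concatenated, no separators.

s1 (pos 1,3,5,7,9,11,13,15): 1⊕0⊕0⊕1⊕0⊕1⊕1⊕0 = 0
s2 (pos 2,3,6,7,10,11,14,15): 1⊕0⊕1⊕1⊕1⊕1⊕0⊕0 = 1
s4 (pos 4,5,6,7,12,13,14,15): 0⊕0⊕1⊕1⊕0⊕1⊕0⊕0 = 1
s8 (pos 8,9,10,11,12,13,14,15): 1⊕0⊕1⊕1⊕0⊕1⊕0⊕0 = 0
Syndrome s8…s1 = 0110 → error at position 6.
Flip position 6: 110001110110100 → 110000110110100

110000110110100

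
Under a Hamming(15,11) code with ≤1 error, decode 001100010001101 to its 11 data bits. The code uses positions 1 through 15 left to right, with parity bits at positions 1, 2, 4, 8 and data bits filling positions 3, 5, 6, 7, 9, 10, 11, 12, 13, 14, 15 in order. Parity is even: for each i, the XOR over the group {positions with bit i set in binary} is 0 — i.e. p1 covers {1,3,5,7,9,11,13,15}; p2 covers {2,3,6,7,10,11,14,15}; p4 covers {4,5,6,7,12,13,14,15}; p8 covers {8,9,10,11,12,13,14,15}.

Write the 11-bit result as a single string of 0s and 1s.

s1 (pos 1,3,5,7,9,11,13,15): 0⊕1⊕0⊕0⊕0⊕0⊕1⊕1 = 1
s2 (pos 2,3,6,7,10,11,14,15): 0⊕1⊕0⊕0⊕0⊕0⊕0⊕1 = 0
s4 (pos 4,5,6,7,12,13,14,15): 1⊕0⊕0⊕0⊕1⊕1⊕0⊕1 = 0
s8 (pos 8,9,10,11,12,13,14,15): 1⊕0⊕0⊕0⊕1⊕1⊕0⊕1 = 0
Syndrome s8…s1 = 0001 → error at position 1.
Flip position 1: 001100010001101 → 101100010001101
Read data bits from positions 3,5,6,7,9,10,11,12,13,14,15: 10000001101

10000001101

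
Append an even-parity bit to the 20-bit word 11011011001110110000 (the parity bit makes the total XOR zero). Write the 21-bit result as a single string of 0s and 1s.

XOR of the 20 data bits: 1⊕1⊕0⊕1⊕1⊕0⊕1⊕1⊕0⊕0⊕1⊕1⊕1⊕0⊕1⊕1⊕0⊕0⊕0⊕0 = 1
Parity bit = 1 (so all 21 bits XOR to 0).

110110110011101100001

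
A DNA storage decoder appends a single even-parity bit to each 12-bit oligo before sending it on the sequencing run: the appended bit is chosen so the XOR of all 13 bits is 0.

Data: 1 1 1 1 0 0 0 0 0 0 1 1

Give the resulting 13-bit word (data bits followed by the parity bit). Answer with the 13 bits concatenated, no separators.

XOR of the 12 data bits: 1⊕1⊕1⊕1⊕0⊕0⊕0⊕0⊕0⊕0⊕1⊕1 = 0
Parity bit = 0 (so all 13 bits XOR to 0).

1111000000110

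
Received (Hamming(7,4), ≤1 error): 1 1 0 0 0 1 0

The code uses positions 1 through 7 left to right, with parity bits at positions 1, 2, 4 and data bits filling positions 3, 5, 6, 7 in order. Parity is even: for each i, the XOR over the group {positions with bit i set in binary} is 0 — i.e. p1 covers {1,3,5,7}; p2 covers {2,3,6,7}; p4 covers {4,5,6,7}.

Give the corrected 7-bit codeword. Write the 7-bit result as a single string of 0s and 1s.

s1 (pos 1,3,5,7): 1⊕0⊕0⊕0 = 1
s2 (pos 2,3,6,7): 1⊕0⊕1⊕0 = 0
s4 (pos 4,5,6,7): 0⊕0⊕1⊕0 = 1
Syndrome s4…s1 = 101 → error at position 5.
Flip position 5: 1100010 → 1100110

1100110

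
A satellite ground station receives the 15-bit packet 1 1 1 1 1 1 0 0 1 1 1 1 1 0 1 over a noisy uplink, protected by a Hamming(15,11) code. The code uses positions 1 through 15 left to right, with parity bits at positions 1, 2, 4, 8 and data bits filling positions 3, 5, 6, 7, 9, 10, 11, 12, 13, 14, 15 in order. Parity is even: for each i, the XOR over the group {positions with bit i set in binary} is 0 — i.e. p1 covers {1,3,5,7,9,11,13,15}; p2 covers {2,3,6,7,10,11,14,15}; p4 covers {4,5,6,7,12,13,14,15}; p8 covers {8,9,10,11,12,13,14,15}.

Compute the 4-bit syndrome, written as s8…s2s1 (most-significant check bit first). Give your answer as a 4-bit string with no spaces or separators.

s1 (pos 1,3,5,7,9,11,13,15): 1⊕1⊕1⊕0⊕1⊕1⊕1⊕1 = 1
s2 (pos 2,3,6,7,10,11,14,15): 1⊕1⊕1⊕0⊕1⊕1⊕0⊕1 = 0
s4 (pos 4,5,6,7,12,13,14,15): 1⊕1⊕1⊕0⊕1⊕1⊕0⊕1 = 0
s8 (pos 8,9,10,11,12,13,14,15): 0⊕1⊕1⊕1⊕1⊕1⊕0⊕1 = 0
Syndrome s8…s1 = 0001 → error at position 1.

0001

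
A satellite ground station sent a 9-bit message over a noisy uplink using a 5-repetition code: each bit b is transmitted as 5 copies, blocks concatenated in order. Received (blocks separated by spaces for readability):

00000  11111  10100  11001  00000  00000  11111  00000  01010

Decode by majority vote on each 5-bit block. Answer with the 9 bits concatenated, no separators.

010100100

Block 1 (00000): 0 ones → 0
Block 2 (11111): 5 ones → 1
Block 3 (10100): 2 ones → 0
Block 4 (11001): 3 ones → 1
Block 5 (00000): 0 ones → 0
Block 6 (00000): 0 ones → 0
Block 7 (11111): 5 ones → 1
Block 8 (00000): 0 ones → 0
Block 9 (01010): 2 ones → 0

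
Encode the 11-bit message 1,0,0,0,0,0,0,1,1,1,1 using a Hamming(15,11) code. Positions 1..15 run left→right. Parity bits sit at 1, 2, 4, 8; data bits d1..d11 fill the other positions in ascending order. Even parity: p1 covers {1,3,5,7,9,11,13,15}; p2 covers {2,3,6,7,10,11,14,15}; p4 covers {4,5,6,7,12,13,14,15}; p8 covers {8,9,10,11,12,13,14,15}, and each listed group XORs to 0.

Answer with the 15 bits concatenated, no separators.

111000000001111

Place data at non-parity positions: p1 p2 1 p4 0 0 0 p8 0 0 0 1 1 1 1
p1 (pos 1,3,5,7,9,11,13,15): XOR of data positions = 1⊕0⊕0⊕0⊕0⊕1⊕1 = 1
p2 (pos 2,3,6,7,10,11,14,15): XOR of data positions = 1⊕0⊕0⊕0⊕0⊕1⊕1 = 1
p4 (pos 4,5,6,7,12,13,14,15): XOR of data positions = 0⊕0⊕0⊕1⊕1⊕1⊕1 = 0
p8 (pos 8,9,10,11,12,13,14,15): XOR of data positions = 0⊕0⊕0⊕1⊕1⊕1⊕1 = 0
Codeword: 111000000001111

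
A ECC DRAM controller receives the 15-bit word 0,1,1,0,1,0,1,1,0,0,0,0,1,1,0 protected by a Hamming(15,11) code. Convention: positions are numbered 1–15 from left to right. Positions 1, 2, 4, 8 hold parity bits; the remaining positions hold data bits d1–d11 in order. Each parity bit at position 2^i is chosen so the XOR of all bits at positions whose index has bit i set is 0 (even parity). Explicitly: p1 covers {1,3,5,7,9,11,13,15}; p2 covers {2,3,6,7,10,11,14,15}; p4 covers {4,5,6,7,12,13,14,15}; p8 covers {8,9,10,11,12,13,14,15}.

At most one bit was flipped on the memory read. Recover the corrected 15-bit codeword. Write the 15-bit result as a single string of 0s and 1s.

011010100000110

s1 (pos 1,3,5,7,9,11,13,15): 0⊕1⊕1⊕1⊕0⊕0⊕1⊕0 = 0
s2 (pos 2,3,6,7,10,11,14,15): 1⊕1⊕0⊕1⊕0⊕0⊕1⊕0 = 0
s4 (pos 4,5,6,7,12,13,14,15): 0⊕1⊕0⊕1⊕0⊕1⊕1⊕0 = 0
s8 (pos 8,9,10,11,12,13,14,15): 1⊕0⊕0⊕0⊕0⊕1⊕1⊕0 = 1
Syndrome s8…s1 = 1000 → error at position 8.
Flip position 8: 011010110000110 → 011010100000110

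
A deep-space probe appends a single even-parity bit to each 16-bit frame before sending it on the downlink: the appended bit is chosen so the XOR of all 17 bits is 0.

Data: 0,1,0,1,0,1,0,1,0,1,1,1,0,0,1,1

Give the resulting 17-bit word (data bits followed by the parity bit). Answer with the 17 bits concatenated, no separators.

XOR of the 16 data bits: 0⊕1⊕0⊕1⊕0⊕1⊕0⊕1⊕0⊕1⊕1⊕1⊕0⊕0⊕1⊕1 = 1
Parity bit = 1 (so all 17 bits XOR to 0).

01010101011100111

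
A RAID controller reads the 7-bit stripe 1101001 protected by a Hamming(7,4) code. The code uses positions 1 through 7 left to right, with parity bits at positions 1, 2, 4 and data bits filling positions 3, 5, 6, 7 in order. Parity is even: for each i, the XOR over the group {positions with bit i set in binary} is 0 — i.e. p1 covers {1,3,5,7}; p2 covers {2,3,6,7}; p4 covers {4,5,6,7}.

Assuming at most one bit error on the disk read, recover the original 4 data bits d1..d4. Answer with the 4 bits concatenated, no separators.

s1 (pos 1,3,5,7): 1⊕0⊕0⊕1 = 0
s2 (pos 2,3,6,7): 1⊕0⊕0⊕1 = 0
s4 (pos 4,5,6,7): 1⊕0⊕0⊕1 = 0
Syndrome s4…s1 = 000 → no error.
Read data bits from positions 3,5,6,7: 0001

0001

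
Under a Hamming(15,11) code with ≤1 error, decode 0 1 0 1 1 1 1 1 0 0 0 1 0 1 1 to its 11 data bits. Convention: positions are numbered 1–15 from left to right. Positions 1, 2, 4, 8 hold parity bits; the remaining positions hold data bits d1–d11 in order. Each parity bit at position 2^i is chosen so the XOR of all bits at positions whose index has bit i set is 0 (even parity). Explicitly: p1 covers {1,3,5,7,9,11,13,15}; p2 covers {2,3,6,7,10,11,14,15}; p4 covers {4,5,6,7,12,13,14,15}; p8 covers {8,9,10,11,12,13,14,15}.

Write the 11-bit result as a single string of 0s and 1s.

s1 (pos 1,3,5,7,9,11,13,15): 0⊕0⊕1⊕1⊕0⊕0⊕0⊕1 = 1
s2 (pos 2,3,6,7,10,11,14,15): 1⊕0⊕1⊕1⊕0⊕0⊕1⊕1 = 1
s4 (pos 4,5,6,7,12,13,14,15): 1⊕1⊕1⊕1⊕1⊕0⊕1⊕1 = 1
s8 (pos 8,9,10,11,12,13,14,15): 1⊕0⊕0⊕0⊕1⊕0⊕1⊕1 = 0
Syndrome s8…s1 = 0111 → error at position 7.
Flip position 7: 010111110001011 → 010111010001011
Read data bits from positions 3,5,6,7,9,10,11,12,13,14,15: 01100001011

01100001011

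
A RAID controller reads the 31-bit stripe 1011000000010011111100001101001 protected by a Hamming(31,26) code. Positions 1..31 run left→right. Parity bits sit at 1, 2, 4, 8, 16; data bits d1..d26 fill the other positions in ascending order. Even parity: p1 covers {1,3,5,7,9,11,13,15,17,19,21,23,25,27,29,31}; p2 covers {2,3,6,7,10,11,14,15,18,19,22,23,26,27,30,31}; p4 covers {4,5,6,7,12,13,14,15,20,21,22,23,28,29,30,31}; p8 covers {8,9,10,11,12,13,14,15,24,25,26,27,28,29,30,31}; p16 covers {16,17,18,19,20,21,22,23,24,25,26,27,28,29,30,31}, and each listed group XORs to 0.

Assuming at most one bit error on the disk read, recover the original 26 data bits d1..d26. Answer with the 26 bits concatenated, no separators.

10000001001011100001101001

s1 (pos 1,3,5,7,9,11,13,15,17,19,21,23,25,27,29,31): 1⊕1⊕0⊕0⊕0⊕0⊕0⊕1⊕1⊕1⊕0⊕0⊕1⊕0⊕0⊕1 = 1
s2 (pos 2,3,6,7,10,11,14,15,18,19,22,23,26,27,30,31): 0⊕1⊕0⊕0⊕0⊕0⊕0⊕1⊕1⊕1⊕0⊕0⊕1⊕0⊕0⊕1 = 0
s4 (pos 4,5,6,7,12,13,14,15,20,21,22,23,28,29,30,31): 1⊕0⊕0⊕0⊕1⊕0⊕0⊕1⊕1⊕0⊕0⊕0⊕1⊕0⊕0⊕1 = 0
s8 (pos 8,9,10,11,12,13,14,15,24,25,26,27,28,29,30,31): 0⊕0⊕0⊕0⊕1⊕0⊕0⊕1⊕0⊕1⊕1⊕0⊕1⊕0⊕0⊕1 = 0
s16 (pos 16,17,18,19,20,21,22,23,24,25,26,27,28,29,30,31): 1⊕1⊕1⊕1⊕1⊕0⊕0⊕0⊕0⊕1⊕1⊕0⊕1⊕0⊕0⊕1 = 1
Syndrome s16…s1 = 10001 → error at position 17.
Flip position 17: 1011000000010011111100001101001 → 1011000000010011011100001101001
Read data bits from positions 3,5,6,7,9,10,11,12,13,14,15,17,18,19,20,21,22,23,24,25,26,27,28,29,30,31: 10000001001011100001101001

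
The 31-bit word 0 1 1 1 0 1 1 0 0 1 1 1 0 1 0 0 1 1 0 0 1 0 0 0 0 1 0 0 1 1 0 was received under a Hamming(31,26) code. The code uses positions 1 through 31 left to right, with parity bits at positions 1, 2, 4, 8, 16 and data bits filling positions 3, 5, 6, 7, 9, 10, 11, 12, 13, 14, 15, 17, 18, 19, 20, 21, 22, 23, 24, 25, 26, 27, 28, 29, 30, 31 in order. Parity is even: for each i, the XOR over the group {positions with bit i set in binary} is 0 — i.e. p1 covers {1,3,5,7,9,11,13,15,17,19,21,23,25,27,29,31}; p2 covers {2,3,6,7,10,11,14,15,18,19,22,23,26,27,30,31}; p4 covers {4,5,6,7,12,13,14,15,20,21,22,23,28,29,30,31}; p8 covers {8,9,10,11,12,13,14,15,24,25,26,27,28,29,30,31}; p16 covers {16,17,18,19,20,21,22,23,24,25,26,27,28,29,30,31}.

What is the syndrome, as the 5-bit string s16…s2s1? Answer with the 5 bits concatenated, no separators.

01000

s1 (pos 1,3,5,7,9,11,13,15,17,19,21,23,25,27,29,31): 0⊕1⊕0⊕1⊕0⊕1⊕0⊕0⊕1⊕0⊕1⊕0⊕0⊕0⊕1⊕0 = 0
s2 (pos 2,3,6,7,10,11,14,15,18,19,22,23,26,27,30,31): 1⊕1⊕1⊕1⊕1⊕1⊕1⊕0⊕1⊕0⊕0⊕0⊕1⊕0⊕1⊕0 = 0
s4 (pos 4,5,6,7,12,13,14,15,20,21,22,23,28,29,30,31): 1⊕0⊕1⊕1⊕1⊕0⊕1⊕0⊕0⊕1⊕0⊕0⊕0⊕1⊕1⊕0 = 0
s8 (pos 8,9,10,11,12,13,14,15,24,25,26,27,28,29,30,31): 0⊕0⊕1⊕1⊕1⊕0⊕1⊕0⊕0⊕0⊕1⊕0⊕0⊕1⊕1⊕0 = 1
s16 (pos 16,17,18,19,20,21,22,23,24,25,26,27,28,29,30,31): 0⊕1⊕1⊕0⊕0⊕1⊕0⊕0⊕0⊕0⊕1⊕0⊕0⊕1⊕1⊕0 = 0
Syndrome s16…s1 = 01000 → error at position 8.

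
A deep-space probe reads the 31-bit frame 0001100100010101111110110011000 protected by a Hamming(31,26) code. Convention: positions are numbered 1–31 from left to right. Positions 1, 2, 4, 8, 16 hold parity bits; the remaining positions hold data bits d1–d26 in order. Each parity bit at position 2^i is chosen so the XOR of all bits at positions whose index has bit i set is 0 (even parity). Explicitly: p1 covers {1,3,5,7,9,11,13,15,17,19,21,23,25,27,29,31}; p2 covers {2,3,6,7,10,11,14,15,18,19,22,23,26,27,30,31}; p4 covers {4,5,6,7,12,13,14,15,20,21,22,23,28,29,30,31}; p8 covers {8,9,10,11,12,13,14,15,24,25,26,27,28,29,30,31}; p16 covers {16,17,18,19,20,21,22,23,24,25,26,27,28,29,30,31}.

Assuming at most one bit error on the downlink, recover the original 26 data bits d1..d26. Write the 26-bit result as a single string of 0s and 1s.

01000001010111110110011000

s1 (pos 1,3,5,7,9,11,13,15,17,19,21,23,25,27,29,31): 0⊕0⊕1⊕0⊕0⊕0⊕0⊕0⊕1⊕1⊕1⊕1⊕0⊕1⊕0⊕0 = 0
s2 (pos 2,3,6,7,10,11,14,15,18,19,22,23,26,27,30,31): 0⊕0⊕0⊕0⊕0⊕0⊕1⊕0⊕1⊕1⊕0⊕1⊕0⊕1⊕0⊕0 = 1
s4 (pos 4,5,6,7,12,13,14,15,20,21,22,23,28,29,30,31): 1⊕1⊕0⊕0⊕1⊕0⊕1⊕0⊕1⊕1⊕0⊕1⊕1⊕0⊕0⊕0 = 0
s8 (pos 8,9,10,11,12,13,14,15,24,25,26,27,28,29,30,31): 1⊕0⊕0⊕0⊕1⊕0⊕1⊕0⊕1⊕0⊕0⊕1⊕1⊕0⊕0⊕0 = 0
s16 (pos 16,17,18,19,20,21,22,23,24,25,26,27,28,29,30,31): 1⊕1⊕1⊕1⊕1⊕1⊕0⊕1⊕1⊕0⊕0⊕1⊕1⊕0⊕0⊕0 = 0
Syndrome s16…s1 = 00010 → error at position 2.
Flip position 2: 0001100100010101111110110011000 → 0101100100010101111110110011000
Read data bits from positions 3,5,6,7,9,10,11,12,13,14,15,17,18,19,20,21,22,23,24,25,26,27,28,29,30,31: 01000001010111110110011000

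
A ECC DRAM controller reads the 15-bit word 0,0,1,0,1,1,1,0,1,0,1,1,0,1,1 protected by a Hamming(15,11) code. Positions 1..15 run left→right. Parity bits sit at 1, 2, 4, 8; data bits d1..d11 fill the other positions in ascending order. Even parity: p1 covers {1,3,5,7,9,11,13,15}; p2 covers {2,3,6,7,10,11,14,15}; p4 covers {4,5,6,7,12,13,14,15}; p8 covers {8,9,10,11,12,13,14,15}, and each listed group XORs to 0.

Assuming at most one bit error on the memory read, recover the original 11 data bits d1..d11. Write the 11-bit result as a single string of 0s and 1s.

11111011011

s1 (pos 1,3,5,7,9,11,13,15): 0⊕1⊕1⊕1⊕1⊕1⊕0⊕1 = 0
s2 (pos 2,3,6,7,10,11,14,15): 0⊕1⊕1⊕1⊕0⊕1⊕1⊕1 = 0
s4 (pos 4,5,6,7,12,13,14,15): 0⊕1⊕1⊕1⊕1⊕0⊕1⊕1 = 0
s8 (pos 8,9,10,11,12,13,14,15): 0⊕1⊕0⊕1⊕1⊕0⊕1⊕1 = 1
Syndrome s8…s1 = 1000 → error at position 8.
Flip position 8: 001011101011011 → 001011111011011
Read data bits from positions 3,5,6,7,9,10,11,12,13,14,15: 11111011011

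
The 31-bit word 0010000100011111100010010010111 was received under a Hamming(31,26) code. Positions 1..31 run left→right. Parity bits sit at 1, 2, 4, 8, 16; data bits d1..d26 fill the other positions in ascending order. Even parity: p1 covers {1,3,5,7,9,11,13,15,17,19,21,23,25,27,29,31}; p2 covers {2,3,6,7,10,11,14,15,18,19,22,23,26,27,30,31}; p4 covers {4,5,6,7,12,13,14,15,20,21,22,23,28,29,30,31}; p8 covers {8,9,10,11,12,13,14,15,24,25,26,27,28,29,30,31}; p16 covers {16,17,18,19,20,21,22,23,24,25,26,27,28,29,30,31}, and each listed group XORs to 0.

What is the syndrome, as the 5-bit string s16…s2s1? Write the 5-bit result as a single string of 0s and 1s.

s1 (pos 1,3,5,7,9,11,13,15,17,19,21,23,25,27,29,31): 0⊕1⊕0⊕0⊕0⊕0⊕1⊕1⊕1⊕0⊕1⊕0⊕0⊕1⊕1⊕1 = 0
s2 (pos 2,3,6,7,10,11,14,15,18,19,22,23,26,27,30,31): 0⊕1⊕0⊕0⊕0⊕0⊕1⊕1⊕0⊕0⊕0⊕0⊕0⊕1⊕1⊕1 = 0
s4 (pos 4,5,6,7,12,13,14,15,20,21,22,23,28,29,30,31): 0⊕0⊕0⊕0⊕1⊕1⊕1⊕1⊕0⊕1⊕0⊕0⊕0⊕1⊕1⊕1 = 0
s8 (pos 8,9,10,11,12,13,14,15,24,25,26,27,28,29,30,31): 1⊕0⊕0⊕0⊕1⊕1⊕1⊕1⊕1⊕0⊕0⊕1⊕0⊕1⊕1⊕1 = 0
s16 (pos 16,17,18,19,20,21,22,23,24,25,26,27,28,29,30,31): 1⊕1⊕0⊕0⊕0⊕1⊕0⊕0⊕1⊕0⊕0⊕1⊕0⊕1⊕1⊕1 = 0
Syndrome s16…s1 = 00000 → no error.

00000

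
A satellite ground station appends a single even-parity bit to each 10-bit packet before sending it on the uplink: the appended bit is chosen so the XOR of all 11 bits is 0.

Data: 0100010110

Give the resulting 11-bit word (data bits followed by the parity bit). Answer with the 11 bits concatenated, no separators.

XOR of the 10 data bits: 0⊕1⊕0⊕0⊕0⊕1⊕0⊕1⊕1⊕0 = 0
Parity bit = 0 (so all 11 bits XOR to 0).

01000101100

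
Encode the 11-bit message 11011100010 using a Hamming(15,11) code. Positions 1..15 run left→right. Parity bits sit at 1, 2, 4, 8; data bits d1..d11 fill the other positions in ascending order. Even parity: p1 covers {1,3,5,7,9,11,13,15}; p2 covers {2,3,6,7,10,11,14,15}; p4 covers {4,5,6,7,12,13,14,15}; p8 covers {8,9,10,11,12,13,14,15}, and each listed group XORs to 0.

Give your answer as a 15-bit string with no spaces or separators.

Place data at non-parity positions: p1 p2 1 p4 1 0 1 p8 1 1 0 0 0 1 0
p1 (pos 1,3,5,7,9,11,13,15): XOR of data positions = 1⊕1⊕1⊕1⊕0⊕0⊕0 = 0
p2 (pos 2,3,6,7,10,11,14,15): XOR of data positions = 1⊕0⊕1⊕1⊕0⊕1⊕0 = 0
p4 (pos 4,5,6,7,12,13,14,15): XOR of data positions = 1⊕0⊕1⊕0⊕0⊕1⊕0 = 1
p8 (pos 8,9,10,11,12,13,14,15): XOR of data positions = 1⊕1⊕0⊕0⊕0⊕1⊕0 = 1
Codeword: 001110111100010

001110111100010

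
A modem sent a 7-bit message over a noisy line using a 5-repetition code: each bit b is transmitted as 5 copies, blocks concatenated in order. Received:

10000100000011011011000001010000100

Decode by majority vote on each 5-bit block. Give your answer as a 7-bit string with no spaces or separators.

0001000

Block 1 (10000): 1 one → 0
Block 2 (10000): 1 one → 0
Block 3 (00110): 2 ones → 0
Block 4 (11011): 4 ones → 1
Block 5 (00000): 0 ones → 0
Block 6 (10100): 2 ones → 0
Block 7 (00100): 1 one → 0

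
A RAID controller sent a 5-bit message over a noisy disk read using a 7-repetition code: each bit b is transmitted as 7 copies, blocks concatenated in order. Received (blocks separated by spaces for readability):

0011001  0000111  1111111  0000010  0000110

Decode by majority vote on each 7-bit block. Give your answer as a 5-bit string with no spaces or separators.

Block 1 (0011001): 3 ones → 0
Block 2 (0000111): 3 ones → 0
Block 3 (1111111): 7 ones → 1
Block 4 (0000010): 1 one → 0
Block 5 (0000110): 2 ones → 0

00100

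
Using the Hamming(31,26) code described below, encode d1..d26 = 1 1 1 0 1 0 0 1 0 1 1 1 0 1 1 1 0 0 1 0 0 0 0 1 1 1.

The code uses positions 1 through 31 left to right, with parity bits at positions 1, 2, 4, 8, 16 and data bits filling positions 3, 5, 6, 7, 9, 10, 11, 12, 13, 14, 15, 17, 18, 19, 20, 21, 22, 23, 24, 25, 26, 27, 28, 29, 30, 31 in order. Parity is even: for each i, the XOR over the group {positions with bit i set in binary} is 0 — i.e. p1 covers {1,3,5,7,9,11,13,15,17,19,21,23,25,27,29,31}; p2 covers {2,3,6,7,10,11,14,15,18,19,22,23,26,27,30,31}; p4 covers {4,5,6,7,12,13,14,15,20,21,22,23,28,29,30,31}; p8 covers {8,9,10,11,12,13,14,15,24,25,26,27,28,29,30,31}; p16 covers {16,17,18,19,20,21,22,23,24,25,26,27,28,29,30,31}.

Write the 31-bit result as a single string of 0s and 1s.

Place data at non-parity positions: p1 p2 1 p4 1 1 0 p8 1 0 0 1 0 1 1 p16 1 0 1 1 1 0 0 1 0 0 0 0 1 1 1
p1 (pos 1,3,5,7,9,11,13,15,17,19,21,23,25,27,29,31): XOR of data positions = 1⊕1⊕0⊕1⊕0⊕0⊕1⊕1⊕1⊕1⊕0⊕0⊕0⊕1⊕1 = 1
p2 (pos 2,3,6,7,10,11,14,15,18,19,22,23,26,27,30,31): XOR of data positions = 1⊕1⊕0⊕0⊕0⊕1⊕1⊕0⊕1⊕0⊕0⊕0⊕0⊕1⊕1 = 1
p4 (pos 4,5,6,7,12,13,14,15,20,21,22,23,28,29,30,31): XOR of data positions = 1⊕1⊕0⊕1⊕0⊕1⊕1⊕1⊕1⊕0⊕0⊕0⊕1⊕1⊕1 = 0
p8 (pos 8,9,10,11,12,13,14,15,24,25,26,27,28,29,30,31): XOR of data positions = 1⊕0⊕0⊕1⊕0⊕1⊕1⊕1⊕0⊕0⊕0⊕0⊕1⊕1⊕1 = 0
p16 (pos 16,17,18,19,20,21,22,23,24,25,26,27,28,29,30,31): XOR of data positions = 1⊕0⊕1⊕1⊕1⊕0⊕0⊕1⊕0⊕0⊕0⊕0⊕1⊕1⊕1 = 0
Codeword: 1110110010010110101110010000111

1110110010010110101110010000111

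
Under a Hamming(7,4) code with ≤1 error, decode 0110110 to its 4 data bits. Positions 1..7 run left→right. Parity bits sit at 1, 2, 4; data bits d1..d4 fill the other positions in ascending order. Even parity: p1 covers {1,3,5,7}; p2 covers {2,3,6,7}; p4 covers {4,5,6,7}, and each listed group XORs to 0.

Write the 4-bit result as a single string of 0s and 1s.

1110

s1 (pos 1,3,5,7): 0⊕1⊕1⊕0 = 0
s2 (pos 2,3,6,7): 1⊕1⊕1⊕0 = 1
s4 (pos 4,5,6,7): 0⊕1⊕1⊕0 = 0
Syndrome s4…s1 = 010 → error at position 2.
Flip position 2: 0110110 → 0010110
Read data bits from positions 3,5,6,7: 1110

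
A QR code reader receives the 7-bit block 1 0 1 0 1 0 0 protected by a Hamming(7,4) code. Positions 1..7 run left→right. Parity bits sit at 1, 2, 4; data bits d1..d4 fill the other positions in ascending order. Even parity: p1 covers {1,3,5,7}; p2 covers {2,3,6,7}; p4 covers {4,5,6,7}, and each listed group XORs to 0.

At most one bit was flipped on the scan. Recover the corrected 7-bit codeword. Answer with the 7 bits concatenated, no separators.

1010101

s1 (pos 1,3,5,7): 1⊕1⊕1⊕0 = 1
s2 (pos 2,3,6,7): 0⊕1⊕0⊕0 = 1
s4 (pos 4,5,6,7): 0⊕1⊕0⊕0 = 1
Syndrome s4…s1 = 111 → error at position 7.
Flip position 7: 1010100 → 1010101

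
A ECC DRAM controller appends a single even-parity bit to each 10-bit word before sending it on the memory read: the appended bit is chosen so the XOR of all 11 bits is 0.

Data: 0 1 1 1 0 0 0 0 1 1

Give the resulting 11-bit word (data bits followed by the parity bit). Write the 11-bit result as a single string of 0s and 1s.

01110000111

XOR of the 10 data bits: 0⊕1⊕1⊕1⊕0⊕0⊕0⊕0⊕1⊕1 = 1
Parity bit = 1 (so all 11 bits XOR to 0).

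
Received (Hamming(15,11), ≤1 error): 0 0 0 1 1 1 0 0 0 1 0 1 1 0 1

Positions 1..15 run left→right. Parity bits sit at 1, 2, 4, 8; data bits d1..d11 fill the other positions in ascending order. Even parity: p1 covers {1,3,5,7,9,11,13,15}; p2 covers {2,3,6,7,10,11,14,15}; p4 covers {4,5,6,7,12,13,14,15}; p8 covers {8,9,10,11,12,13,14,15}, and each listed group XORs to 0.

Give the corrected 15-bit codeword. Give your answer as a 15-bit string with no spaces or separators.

s1 (pos 1,3,5,7,9,11,13,15): 0⊕0⊕1⊕0⊕0⊕0⊕1⊕1 = 1
s2 (pos 2,3,6,7,10,11,14,15): 0⊕0⊕1⊕0⊕1⊕0⊕0⊕1 = 1
s4 (pos 4,5,6,7,12,13,14,15): 1⊕1⊕1⊕0⊕1⊕1⊕0⊕1 = 0
s8 (pos 8,9,10,11,12,13,14,15): 0⊕0⊕1⊕0⊕1⊕1⊕0⊕1 = 0
Syndrome s8…s1 = 0011 → error at position 3.
Flip position 3: 000111000101101 → 001111000101101

001111000101101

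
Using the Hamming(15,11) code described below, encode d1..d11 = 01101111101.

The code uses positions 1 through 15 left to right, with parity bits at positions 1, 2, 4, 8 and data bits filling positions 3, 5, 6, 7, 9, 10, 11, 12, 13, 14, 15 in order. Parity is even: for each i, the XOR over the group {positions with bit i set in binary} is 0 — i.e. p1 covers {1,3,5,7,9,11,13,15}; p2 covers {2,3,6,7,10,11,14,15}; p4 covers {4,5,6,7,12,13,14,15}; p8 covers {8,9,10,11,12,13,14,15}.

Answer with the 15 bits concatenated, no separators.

100111001111101

Place data at non-parity positions: p1 p2 0 p4 1 1 0 p8 1 1 1 1 1 0 1
p1 (pos 1,3,5,7,9,11,13,15): XOR of data positions = 0⊕1⊕0⊕1⊕1⊕1⊕1 = 1
p2 (pos 2,3,6,7,10,11,14,15): XOR of data positions = 0⊕1⊕0⊕1⊕1⊕0⊕1 = 0
p4 (pos 4,5,6,7,12,13,14,15): XOR of data positions = 1⊕1⊕0⊕1⊕1⊕0⊕1 = 1
p8 (pos 8,9,10,11,12,13,14,15): XOR of data positions = 1⊕1⊕1⊕1⊕1⊕0⊕1 = 0
Codeword: 100111001111101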